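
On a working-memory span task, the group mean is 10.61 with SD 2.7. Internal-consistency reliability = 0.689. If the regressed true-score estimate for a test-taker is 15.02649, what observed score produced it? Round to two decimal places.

T̂ = ρX + (1 − ρ)μ  ⇒  X = (T̂ − (1 − ρ)μ) / ρ
X = (15.02649 − 0.311 × 10.61) / 0.689 = (15.02649 − 3.29971) / 0.689 = 11.72678 / 0.689 = 17.0200

17.02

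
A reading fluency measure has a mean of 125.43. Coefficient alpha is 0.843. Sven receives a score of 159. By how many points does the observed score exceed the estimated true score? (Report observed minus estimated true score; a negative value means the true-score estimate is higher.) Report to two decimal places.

T̂ = 0.843(159) + 0.157(125.43) = 134.037 + 19.69251 = 153.7295 → 153.730
X − T̂ = 159 − 153.730 = 5.270 → 5.27

5.27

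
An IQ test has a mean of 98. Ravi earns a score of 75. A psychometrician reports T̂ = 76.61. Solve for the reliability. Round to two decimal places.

T̂ = ρX + (1 − ρ)μ  ⇒  T̂ − μ = ρ(X − μ)
ρ = (T̂ − μ)/(X − μ) = (76.61 − 98) / (75 − 98) = -21.39 / -23.0 = 0.9300

0.93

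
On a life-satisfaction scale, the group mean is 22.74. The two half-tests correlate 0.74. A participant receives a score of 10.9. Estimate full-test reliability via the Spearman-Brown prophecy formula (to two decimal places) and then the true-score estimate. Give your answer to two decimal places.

12.68

Spearman-Brown: ρ = 2r/(1 + r) = 2(0.74)/(1 + 0.74) = 1.480/1.74 = 0.8506 → 0.85
T̂ = 0.85(10.9) + 0.15(22.74) = 9.265 + 3.4110 = 12.676 → 12.68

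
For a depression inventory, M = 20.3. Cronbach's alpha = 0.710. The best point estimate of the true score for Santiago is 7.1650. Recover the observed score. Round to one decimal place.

1.8

T̂ = ρX + (1 − ρ)μ  ⇒  X = (T̂ − (1 − ρ)μ) / ρ
X = (7.1650 − 0.290 × 20.3) / 0.710 = (7.1650 − 5.8870) / 0.710 = 1.2780 / 0.710 = 1.800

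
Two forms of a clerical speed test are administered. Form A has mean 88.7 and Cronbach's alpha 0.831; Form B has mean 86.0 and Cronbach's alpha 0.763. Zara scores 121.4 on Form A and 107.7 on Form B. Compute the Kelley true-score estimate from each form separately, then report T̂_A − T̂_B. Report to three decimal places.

13.317

T̂_A = 0.831(121.4) + 0.169(88.7) = 115.87370
T̂_B = 0.763(107.7) + 0.237(86.0) = 102.55710
T̂_A − T̂_B = 13.31660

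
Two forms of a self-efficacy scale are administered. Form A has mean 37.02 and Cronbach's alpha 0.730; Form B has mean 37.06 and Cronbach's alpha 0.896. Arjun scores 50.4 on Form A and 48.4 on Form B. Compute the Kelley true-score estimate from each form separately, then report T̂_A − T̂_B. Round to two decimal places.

-0.43

T̂_A = 0.730(50.4) + 0.270(37.02) = 46.7874
T̂_B = 0.896(48.4) + 0.104(37.06) = 47.2206
T̂_A − T̂_B = -0.4332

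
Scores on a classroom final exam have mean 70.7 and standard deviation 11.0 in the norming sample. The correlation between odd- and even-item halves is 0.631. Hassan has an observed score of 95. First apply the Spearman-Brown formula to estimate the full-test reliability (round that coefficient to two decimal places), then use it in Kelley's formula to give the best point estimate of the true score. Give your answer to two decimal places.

89.41

Spearman-Brown: ρ = 2r/(1 + r) = 2(0.631)/(1 + 0.631) = 1.2620/1.631 = 0.7738 → 0.77
T̂ = 0.77(95) + 0.23(70.7) = 73.15 + 16.261 = 89.411 → 89.41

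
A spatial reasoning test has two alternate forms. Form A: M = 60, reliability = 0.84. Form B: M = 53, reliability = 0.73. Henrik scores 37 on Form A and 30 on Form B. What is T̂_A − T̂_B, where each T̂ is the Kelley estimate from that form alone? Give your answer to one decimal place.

T̂_A = 0.84(37) + 0.16(60) = 40.680
T̂_B = 0.73(30) + 0.27(53) = 36.210
T̂_A − T̂_B = 4.470

4.5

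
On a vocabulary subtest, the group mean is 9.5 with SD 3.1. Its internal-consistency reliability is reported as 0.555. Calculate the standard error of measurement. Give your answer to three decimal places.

2.068

SEM = SD · √(1 − ρ) = 3.1 × √0.445 = 3.1 × 0.6671 = 2.0680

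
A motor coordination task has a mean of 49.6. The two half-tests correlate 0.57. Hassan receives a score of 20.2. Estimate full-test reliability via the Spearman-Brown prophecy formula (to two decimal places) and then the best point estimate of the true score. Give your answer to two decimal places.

Spearman-Brown: ρ = 2r/(1 + r) = 2(0.57)/(1 + 0.57) = 1.140/1.57 = 0.7261 → 0.73
T̂ = ρX + (1 − ρ)μ
  = 0.73 × 20.2 + 0.27 × 49.6
  = 14.746 + 13.392
  = 28.138
  ≈ 28.14

28.14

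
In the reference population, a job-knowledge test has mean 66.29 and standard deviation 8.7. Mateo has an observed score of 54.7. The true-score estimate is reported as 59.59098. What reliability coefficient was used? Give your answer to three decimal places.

T̂ = ρX + (1 − ρ)μ  ⇒  T̂ − μ = ρ(X − μ)
ρ = (T̂ − μ)/(X − μ) = (59.59098 − 66.29) / (54.7 − 66.29) = -6.69902 / -11.59 = 0.57800

0.578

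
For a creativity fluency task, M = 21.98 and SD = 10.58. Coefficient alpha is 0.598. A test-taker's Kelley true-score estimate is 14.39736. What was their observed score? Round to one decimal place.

9.3

T̂ = ρX + (1 − ρ)μ  ⇒  X = (T̂ − (1 − ρ)μ) / ρ
X = (14.39736 − 0.402 × 21.98) / 0.598 = (14.39736 − 8.83596) / 0.598 = 5.56140 / 0.598 = 9.300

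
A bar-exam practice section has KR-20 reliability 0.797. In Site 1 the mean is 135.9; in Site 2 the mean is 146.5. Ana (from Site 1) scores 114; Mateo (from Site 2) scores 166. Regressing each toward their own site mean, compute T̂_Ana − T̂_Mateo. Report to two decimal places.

-43.60

T̂_Ana = 0.797(114) + 0.203(135.9) = 118.4457
T̂_Mateo = 0.797(166) + 0.203(146.5) = 162.0415
Difference = 118.4457 − 162.0415 = -43.5958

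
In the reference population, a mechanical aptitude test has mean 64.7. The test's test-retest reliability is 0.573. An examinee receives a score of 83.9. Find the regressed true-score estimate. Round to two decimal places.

Kelley's formula gives T̂ = 0.573·83.9 + 0.427·64.7 = 48.0747 + 27.6269 = 75.702.

75.70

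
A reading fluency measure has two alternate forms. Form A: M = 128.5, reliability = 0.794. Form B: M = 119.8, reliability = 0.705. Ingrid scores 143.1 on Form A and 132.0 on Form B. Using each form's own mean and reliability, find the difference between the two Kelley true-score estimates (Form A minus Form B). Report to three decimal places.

11.691

T̂_A = 0.794(143.1) + 0.206(128.5) = 140.09240
T̂_B = 0.705(132.0) + 0.295(119.8) = 128.40100
T̂_A − T̂_B = 11.69140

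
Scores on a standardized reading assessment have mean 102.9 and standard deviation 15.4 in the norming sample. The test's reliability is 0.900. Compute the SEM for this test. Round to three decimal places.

SEM = SD · √(1 − ρ) = 15.4 × √0.100 = 15.4 × 0.3162 = 4.8699

4.870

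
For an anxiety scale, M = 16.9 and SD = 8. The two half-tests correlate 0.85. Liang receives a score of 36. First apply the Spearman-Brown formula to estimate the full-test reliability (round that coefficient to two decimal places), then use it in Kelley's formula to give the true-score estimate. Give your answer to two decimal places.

34.47

Spearman-Brown: ρ = 2r/(1 + r) = 2(0.85)/(1 + 0.85) = 1.700/1.85 = 0.9189 → 0.92
T̂ = 0.92(36) + 0.08(16.9) = 33.12 + 1.352 = 34.472 → 34.47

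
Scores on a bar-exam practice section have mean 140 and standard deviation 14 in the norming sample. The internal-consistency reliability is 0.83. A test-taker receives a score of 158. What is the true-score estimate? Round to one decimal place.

154.9

Kelley's formula gives T̂ = 0.83·158 + 0.17·140 = 131.14 + 23.80 = 154.94.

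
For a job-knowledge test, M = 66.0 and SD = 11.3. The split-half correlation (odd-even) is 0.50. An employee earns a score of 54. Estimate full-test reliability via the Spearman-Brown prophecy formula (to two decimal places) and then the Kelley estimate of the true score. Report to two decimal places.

57.96

Spearman-Brown: ρ = 2r/(1 + r) = 2(0.50)/(1 + 0.50) = 1.000/1.50 = 0.6667 → 0.67
T̂ = ρX + (1 − ρ)μ
  = 0.67 × 54 + 0.33 × 66.0
  = 36.18 + 21.780
  = 57.960
  ≈ 57.96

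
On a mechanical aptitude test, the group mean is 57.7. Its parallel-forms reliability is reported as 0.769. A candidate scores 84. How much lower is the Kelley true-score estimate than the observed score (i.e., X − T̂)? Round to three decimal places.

6.075

Kelley's formula gives T̂ = 0.769·84 + 0.231·57.7 = 64.596 + 13.3287 = 77.92470.
X − T̂ = 84 − 77.9247 = 6.0753 → 6.075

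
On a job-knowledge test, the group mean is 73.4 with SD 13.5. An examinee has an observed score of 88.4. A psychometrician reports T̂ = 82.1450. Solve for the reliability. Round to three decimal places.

0.583

T̂ = ρX + (1 − ρ)μ  ⇒  T̂ − μ = ρ(X − μ)
ρ = (T̂ − μ)/(X − μ) = (82.1450 − 73.4) / (88.4 − 73.4) = 8.7450 / 15.0 = 0.58300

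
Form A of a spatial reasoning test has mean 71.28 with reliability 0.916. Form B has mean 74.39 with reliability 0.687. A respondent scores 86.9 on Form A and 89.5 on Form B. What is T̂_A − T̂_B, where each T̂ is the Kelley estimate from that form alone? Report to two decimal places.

T̂_A = 0.916(86.9) + 0.084(71.28) = 85.5879
T̂_B = 0.687(89.5) + 0.313(74.39) = 84.7706
T̂_A − T̂_B = 0.8174

0.82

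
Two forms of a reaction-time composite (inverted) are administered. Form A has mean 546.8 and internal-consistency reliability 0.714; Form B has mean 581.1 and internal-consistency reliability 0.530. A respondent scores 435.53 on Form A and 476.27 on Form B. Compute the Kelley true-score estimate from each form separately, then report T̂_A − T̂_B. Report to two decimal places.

-58.19

T̂_A = 0.714(435.53) + 0.286(546.8) = 467.3532
T̂_B = 0.530(476.27) + 0.470(581.1) = 525.5401
T̂_A − T̂_B = -58.1869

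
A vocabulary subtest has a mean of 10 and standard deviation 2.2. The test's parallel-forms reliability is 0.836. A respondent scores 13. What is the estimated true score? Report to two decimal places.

T̂ = ρX + (1 − ρ)μ
  = 0.836 × 13 + 0.164 × 10
  = 10.868 + 1.640
  = 12.508
  ≈ 12.51

12.51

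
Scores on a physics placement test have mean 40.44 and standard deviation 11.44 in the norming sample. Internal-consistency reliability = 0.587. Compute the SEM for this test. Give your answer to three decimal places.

7.352

SEM = SD · √(1 − ρ) = 11.44 × √0.413 = 11.44 × 0.6427 = 7.3519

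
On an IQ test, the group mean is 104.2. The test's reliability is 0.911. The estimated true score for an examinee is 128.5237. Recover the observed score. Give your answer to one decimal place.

T̂ = ρX + (1 − ρ)μ  ⇒  X = (T̂ − (1 − ρ)μ) / ρ
X = (128.5237 − 0.089 × 104.2) / 0.911 = (128.5237 − 9.2738) / 0.911 = 119.2499 / 0.911 = 130.900

130.9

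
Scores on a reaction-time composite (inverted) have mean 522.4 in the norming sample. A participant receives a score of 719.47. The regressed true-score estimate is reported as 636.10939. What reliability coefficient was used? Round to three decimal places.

0.577

T̂ = ρX + (1 − ρ)μ  ⇒  T̂ − μ = ρ(X − μ)
ρ = (T̂ − μ)/(X − μ) = (636.10939 − 522.4) / (719.47 − 522.4) = 113.70939 / 197.07 = 0.57700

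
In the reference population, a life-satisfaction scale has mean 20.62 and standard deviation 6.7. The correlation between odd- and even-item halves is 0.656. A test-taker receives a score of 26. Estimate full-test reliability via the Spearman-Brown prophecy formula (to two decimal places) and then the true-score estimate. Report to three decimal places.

Spearman-Brown: ρ = 2r/(1 + r) = 2(0.656)/(1 + 0.656) = 1.3120/1.656 = 0.7923 → 0.79
T̂ = ρX + (1 − ρ)μ
  = 0.79 × 26 + 0.21 × 20.62
  = 20.54 + 4.3302
  = 24.8702
  ≈ 24.870

24.870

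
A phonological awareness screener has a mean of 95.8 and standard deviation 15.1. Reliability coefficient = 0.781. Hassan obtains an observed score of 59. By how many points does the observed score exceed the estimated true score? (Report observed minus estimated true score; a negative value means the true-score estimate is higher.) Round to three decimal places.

T̂ = ρX + (1 − ρ)μ
  = 0.781 × 59 + 0.219 × 95.8
  = 46.079 + 20.9802
  = 67.05920
  ≈ 67.0592
X − T̂ = 59 − 67.0592 = -8.0592 → -8.059

-8.059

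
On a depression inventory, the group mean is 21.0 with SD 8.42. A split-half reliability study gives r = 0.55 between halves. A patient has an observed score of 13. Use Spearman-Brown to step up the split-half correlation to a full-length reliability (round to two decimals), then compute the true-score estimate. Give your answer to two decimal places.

Spearman-Brown: ρ = 2r/(1 + r) = 2(0.55)/(1 + 0.55) = 1.100/1.55 = 0.7097 → 0.71
T̂ = 0.71(13) + 0.29(21.0) = 9.23 + 6.090 = 15.320 → 15.32

15.32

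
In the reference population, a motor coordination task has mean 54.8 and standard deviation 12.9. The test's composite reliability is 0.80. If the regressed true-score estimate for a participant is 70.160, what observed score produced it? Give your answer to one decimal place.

74.0

T̂ = ρX + (1 − ρ)μ  ⇒  X = (T̂ − (1 − ρ)μ) / ρ
X = (70.160 − 0.20 × 54.8) / 0.80 = (70.160 − 10.960) / 0.80 = 59.200 / 0.80 = 74.000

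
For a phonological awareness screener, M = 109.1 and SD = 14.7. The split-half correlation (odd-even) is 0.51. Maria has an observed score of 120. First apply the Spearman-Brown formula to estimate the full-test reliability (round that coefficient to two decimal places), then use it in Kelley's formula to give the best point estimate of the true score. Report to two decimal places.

Spearman-Brown: ρ = 2r/(1 + r) = 2(0.51)/(1 + 0.51) = 1.020/1.51 = 0.6755 → 0.68
T̂ = ρX + (1 − ρ)μ
  = 0.68 × 120 + 0.32 × 109.1
  = 81.60 + 34.912
  = 116.512
  ≈ 116.51

116.51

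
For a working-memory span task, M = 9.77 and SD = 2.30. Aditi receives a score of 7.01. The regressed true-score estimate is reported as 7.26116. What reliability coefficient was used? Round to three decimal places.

T̂ = ρX + (1 − ρ)μ  ⇒  T̂ − μ = ρ(X − μ)
ρ = (T̂ − μ)/(X − μ) = (7.26116 − 9.77) / (7.01 − 9.77) = -2.50884 / -2.76 = 0.90900

0.909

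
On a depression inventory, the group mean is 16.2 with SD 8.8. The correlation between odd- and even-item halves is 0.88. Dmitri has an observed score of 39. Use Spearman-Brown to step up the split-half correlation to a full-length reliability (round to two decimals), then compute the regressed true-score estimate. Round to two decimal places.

Spearman-Brown: ρ = 2r/(1 + r) = 2(0.88)/(1 + 0.88) = 1.760/1.88 = 0.9362 → 0.94
T̂ = 0.94(39) + 0.06(16.2) = 36.66 + 0.972 = 37.632 → 37.63

37.63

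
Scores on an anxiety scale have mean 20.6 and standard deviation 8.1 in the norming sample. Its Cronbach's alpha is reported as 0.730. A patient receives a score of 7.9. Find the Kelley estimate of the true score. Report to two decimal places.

11.33

T̂ = 0.730(7.9) + 0.270(20.6) = 5.7670 + 5.5620 = 11.329 → 11.33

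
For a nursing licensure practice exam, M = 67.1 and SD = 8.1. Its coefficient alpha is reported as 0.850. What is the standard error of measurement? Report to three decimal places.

3.137

SEM = SD · √(1 − ρ) = 8.1 × √0.150 = 8.1 × 0.3873 = 3.1371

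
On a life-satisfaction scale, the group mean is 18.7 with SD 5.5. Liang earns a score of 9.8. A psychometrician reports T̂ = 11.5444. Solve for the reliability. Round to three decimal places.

0.804

T̂ = ρX + (1 − ρ)μ  ⇒  T̂ − μ = ρ(X − μ)
ρ = (T̂ − μ)/(X − μ) = (11.5444 − 18.7) / (9.8 − 18.7) = -7.1556 / -8.9 = 0.80400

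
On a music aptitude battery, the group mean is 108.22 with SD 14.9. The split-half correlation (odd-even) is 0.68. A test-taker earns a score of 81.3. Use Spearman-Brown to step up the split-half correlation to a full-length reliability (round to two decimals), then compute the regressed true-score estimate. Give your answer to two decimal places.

86.41

Spearman-Brown: ρ = 2r/(1 + r) = 2(0.68)/(1 + 0.68) = 1.360/1.68 = 0.8095 → 0.81
T̂ = 0.81(81.3) + 0.19(108.22) = 65.853 + 20.5618 = 86.415 → 86.41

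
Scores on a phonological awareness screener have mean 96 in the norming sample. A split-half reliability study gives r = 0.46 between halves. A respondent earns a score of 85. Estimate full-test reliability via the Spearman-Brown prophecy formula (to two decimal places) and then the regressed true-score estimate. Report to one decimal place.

Spearman-Brown: ρ = 2r/(1 + r) = 2(0.46)/(1 + 0.46) = 0.920/1.46 = 0.6301 → 0.63
T̂ = ρX + (1 − ρ)μ
  = 0.63 × 85 + 0.37 × 96
  = 53.55 + 35.52
  = 89.07
  ≈ 89.1

89.1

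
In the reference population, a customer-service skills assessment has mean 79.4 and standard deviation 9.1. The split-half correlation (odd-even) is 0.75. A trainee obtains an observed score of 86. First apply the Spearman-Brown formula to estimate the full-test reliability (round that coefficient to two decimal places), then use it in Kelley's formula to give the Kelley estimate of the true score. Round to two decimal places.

85.08

Spearman-Brown: ρ = 2r/(1 + r) = 2(0.75)/(1 + 0.75) = 1.500/1.75 = 0.8571 → 0.86
Kelley's formula gives T̂ = 0.86·86 + 0.14·79.4 = 73.96 + 11.116 = 85.076.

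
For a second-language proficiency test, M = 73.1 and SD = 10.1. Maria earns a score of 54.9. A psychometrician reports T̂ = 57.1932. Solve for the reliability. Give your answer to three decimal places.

0.874

T̂ = ρX + (1 − ρ)μ  ⇒  T̂ − μ = ρ(X − μ)
ρ = (T̂ − μ)/(X − μ) = (57.1932 − 73.1) / (54.9 − 73.1) = -15.9068 / -18.2 = 0.87400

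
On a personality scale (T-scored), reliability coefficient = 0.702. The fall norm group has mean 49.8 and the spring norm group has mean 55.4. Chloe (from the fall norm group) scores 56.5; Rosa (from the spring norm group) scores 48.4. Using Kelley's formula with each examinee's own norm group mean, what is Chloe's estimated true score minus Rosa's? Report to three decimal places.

T̂_Chloe = 0.702(56.5) + 0.298(49.8) = 54.50340
T̂_Rosa = 0.702(48.4) + 0.298(55.4) = 50.48600
Difference = 54.50340 − 50.48600 = 4.01740

4.017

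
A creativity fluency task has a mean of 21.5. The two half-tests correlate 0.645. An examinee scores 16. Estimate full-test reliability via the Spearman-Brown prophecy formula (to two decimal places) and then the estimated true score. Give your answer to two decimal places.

Spearman-Brown: ρ = 2r/(1 + r) = 2(0.645)/(1 + 0.645) = 1.2900/1.645 = 0.7842 → 0.78
Kelley's formula gives T̂ = 0.78·16 + 0.22·21.5 = 12.48 + 4.730 = 17.210.

17.21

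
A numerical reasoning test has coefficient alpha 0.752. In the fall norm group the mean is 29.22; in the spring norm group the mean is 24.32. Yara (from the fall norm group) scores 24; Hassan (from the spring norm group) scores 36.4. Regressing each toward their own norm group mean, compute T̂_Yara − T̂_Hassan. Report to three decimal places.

T̂_Yara = 0.752(24) + 0.248(29.22) = 25.29456
T̂_Hassan = 0.752(36.4) + 0.248(24.32) = 33.40416
Difference = 25.29456 − 33.40416 = -8.10960

-8.110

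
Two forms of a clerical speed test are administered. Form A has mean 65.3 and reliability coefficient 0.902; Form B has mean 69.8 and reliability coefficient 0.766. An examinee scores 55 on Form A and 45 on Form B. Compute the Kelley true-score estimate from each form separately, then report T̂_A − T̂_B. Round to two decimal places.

T̂_A = 0.902(55) + 0.098(65.3) = 56.0094
T̂_B = 0.766(45) + 0.234(69.8) = 50.8032
T̂_A − T̂_B = 5.2062

5.21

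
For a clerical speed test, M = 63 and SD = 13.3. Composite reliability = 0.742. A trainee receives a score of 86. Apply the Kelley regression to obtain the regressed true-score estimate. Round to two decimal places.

80.07

Regress the observed score toward the mean by the unreliability: T̂ = 0.742·86 + 0.258·63 = 63.812 + 16.254 = 80.066.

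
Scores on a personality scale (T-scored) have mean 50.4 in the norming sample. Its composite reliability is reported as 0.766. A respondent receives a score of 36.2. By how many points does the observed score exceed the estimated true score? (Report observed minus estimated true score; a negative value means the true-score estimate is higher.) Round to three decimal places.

-3.323

Kelley's formula gives T̂ = 0.766·36.2 + 0.234·50.4 = 27.7292 + 11.7936 = 39.52280.
X − T̂ = 36.2 − 39.5228 = -3.3228 → -3.323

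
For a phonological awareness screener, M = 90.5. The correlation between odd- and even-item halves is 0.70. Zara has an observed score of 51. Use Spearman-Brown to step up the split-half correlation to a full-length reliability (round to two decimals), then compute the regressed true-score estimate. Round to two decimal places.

58.11

Spearman-Brown: ρ = 2r/(1 + r) = 2(0.70)/(1 + 0.70) = 1.400/1.70 = 0.8235 → 0.82
T̂ = 0.82(51) + 0.18(90.5) = 41.82 + 16.290 = 58.110 → 58.11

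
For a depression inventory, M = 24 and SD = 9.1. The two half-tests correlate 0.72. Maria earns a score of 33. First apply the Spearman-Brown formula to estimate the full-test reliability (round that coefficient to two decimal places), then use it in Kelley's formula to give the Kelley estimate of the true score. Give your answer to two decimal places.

31.56

Spearman-Brown: ρ = 2r/(1 + r) = 2(0.72)/(1 + 0.72) = 1.440/1.72 = 0.8372 → 0.84
Weight the observed score by reliability and the mean by (1 − reliability): T̂ = 0.84·33 + 0.16·24 = 27.72 + 3.84 = 31.560.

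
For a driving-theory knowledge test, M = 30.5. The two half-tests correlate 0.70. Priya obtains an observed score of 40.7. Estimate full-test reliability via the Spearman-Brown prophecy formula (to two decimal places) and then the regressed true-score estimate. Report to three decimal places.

38.864

Spearman-Brown: ρ = 2r/(1 + r) = 2(0.70)/(1 + 0.70) = 1.400/1.70 = 0.8235 → 0.82
T̂ = 0.82(40.7) + 0.18(30.5) = 33.374 + 5.490 = 38.8640 → 38.864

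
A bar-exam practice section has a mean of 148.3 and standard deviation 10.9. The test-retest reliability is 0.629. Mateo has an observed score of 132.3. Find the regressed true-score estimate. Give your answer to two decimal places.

138.24

Weight the observed score by reliability and the mean by (1 − reliability): T̂ = 0.629·132.3 + 0.371·148.3 = 83.2167 + 55.0193 = 138.236.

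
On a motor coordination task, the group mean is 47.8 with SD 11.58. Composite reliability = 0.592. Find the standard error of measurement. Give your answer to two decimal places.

7.40

SEM = SD · √(1 − ρ) = 11.58 × √0.408 = 11.58 × 0.6387 = 7.397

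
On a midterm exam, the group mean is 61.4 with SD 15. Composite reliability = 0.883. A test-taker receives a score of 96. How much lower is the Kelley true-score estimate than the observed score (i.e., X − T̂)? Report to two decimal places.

Weight the observed score by reliability and the mean by (1 − reliability): T̂ = 0.883·96 + 0.117·61.4 = 84.768 + 7.1838 = 91.9518.
X − T̂ = 96 − 91.952 = 4.048 → 4.05

4.05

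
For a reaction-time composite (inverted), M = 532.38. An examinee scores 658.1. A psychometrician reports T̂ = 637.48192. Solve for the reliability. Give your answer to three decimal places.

0.836

T̂ = ρX + (1 − ρ)μ  ⇒  T̂ − μ = ρ(X − μ)
ρ = (T̂ − μ)/(X − μ) = (637.48192 − 532.38) / (658.1 − 532.38) = 105.10192 / 125.72 = 0.83600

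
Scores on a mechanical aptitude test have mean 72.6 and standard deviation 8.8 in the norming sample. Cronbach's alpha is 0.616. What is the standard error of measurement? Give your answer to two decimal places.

SEM = SD · √(1 − ρ) = 8.8 × √0.384 = 8.8 × 0.6197 = 5.453

5.45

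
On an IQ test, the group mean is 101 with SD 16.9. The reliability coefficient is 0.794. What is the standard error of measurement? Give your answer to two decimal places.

7.67

SEM = SD · √(1 − ρ) = 16.9 × √0.206 = 16.9 × 0.4539 = 7.670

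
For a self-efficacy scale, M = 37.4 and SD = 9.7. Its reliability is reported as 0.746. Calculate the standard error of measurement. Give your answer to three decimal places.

SEM = SD · √(1 − ρ) = 9.7 × √0.254 = 9.7 × 0.5040 = 4.8886

4.889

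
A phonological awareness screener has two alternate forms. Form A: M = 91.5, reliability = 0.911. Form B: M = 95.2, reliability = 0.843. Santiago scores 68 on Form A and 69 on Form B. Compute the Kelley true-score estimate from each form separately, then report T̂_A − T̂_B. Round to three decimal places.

-3.022

T̂_A = 0.911(68) + 0.089(91.5) = 70.09150
T̂_B = 0.843(69) + 0.157(95.2) = 73.11340
T̂_A − T̂_B = -3.02190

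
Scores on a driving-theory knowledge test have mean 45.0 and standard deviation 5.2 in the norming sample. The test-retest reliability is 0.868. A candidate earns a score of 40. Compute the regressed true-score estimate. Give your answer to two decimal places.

40.66

T̂ = ρX + (1 − ρ)μ
  = 0.868 × 40 + 0.132 × 45.0
  = 34.720 + 5.9400
  = 40.660
  ≈ 40.66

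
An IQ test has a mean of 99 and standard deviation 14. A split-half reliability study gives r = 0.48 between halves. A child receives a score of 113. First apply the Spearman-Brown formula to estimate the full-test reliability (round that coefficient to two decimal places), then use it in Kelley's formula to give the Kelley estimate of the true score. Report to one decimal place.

Spearman-Brown: ρ = 2r/(1 + r) = 2(0.48)/(1 + 0.48) = 0.960/1.48 = 0.6486 → 0.65
Regress the observed score toward the mean by the unreliability: T̂ = 0.65·113 + 0.35·99 = 73.45 + 34.65 = 108.10.

108.1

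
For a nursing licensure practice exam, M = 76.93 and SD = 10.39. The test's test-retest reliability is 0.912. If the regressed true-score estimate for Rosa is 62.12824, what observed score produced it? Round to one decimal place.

T̂ = ρX + (1 − ρ)μ  ⇒  X = (T̂ − (1 − ρ)μ) / ρ
X = (62.12824 − 0.088 × 76.93) / 0.912 = (62.12824 − 6.76984) / 0.912 = 55.35840 / 0.912 = 60.700

60.7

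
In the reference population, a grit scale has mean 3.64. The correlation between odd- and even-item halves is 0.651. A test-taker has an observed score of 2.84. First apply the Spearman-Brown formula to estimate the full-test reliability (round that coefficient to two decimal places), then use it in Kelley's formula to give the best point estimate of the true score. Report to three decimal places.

Spearman-Brown: ρ = 2r/(1 + r) = 2(0.651)/(1 + 0.651) = 1.3020/1.651 = 0.7886 → 0.79
T̂ = ρX + (1 − ρ)μ
  = 0.79 × 2.84 + 0.21 × 3.64
  = 2.2436 + 0.7644
  = 3.0080
  ≈ 3.008

3.008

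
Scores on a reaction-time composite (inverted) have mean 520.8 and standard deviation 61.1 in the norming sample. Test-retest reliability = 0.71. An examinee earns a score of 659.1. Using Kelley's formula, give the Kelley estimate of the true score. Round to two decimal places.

618.99

Kelley's formula gives T̂ = 0.71·659.1 + 0.29·520.8 = 467.961 + 151.032 = 618.993.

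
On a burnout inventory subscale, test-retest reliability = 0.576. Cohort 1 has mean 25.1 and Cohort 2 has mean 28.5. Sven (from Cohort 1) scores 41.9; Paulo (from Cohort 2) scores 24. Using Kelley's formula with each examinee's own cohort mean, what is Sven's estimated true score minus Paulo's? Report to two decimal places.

T̂_Sven = 0.576(41.9) + 0.424(25.1) = 34.7768
T̂_Paulo = 0.576(24) + 0.424(28.5) = 25.9080
Difference = 34.7768 − 25.9080 = 8.8688

8.87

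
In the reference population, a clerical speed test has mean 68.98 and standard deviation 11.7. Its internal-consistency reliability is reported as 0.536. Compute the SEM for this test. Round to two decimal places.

7.97

SEM = SD · √(1 − ρ) = 11.7 × √0.464 = 11.7 × 0.6812 = 7.970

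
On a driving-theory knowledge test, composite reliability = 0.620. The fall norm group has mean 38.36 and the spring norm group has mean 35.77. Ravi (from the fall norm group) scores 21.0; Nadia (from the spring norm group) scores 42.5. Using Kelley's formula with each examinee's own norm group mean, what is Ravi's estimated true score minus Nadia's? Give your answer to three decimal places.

T̂_Ravi = 0.620(21.0) + 0.380(38.36) = 27.59680
T̂_Nadia = 0.620(42.5) + 0.380(35.77) = 39.94260
Difference = 27.59680 − 39.94260 = -12.34580

-12.346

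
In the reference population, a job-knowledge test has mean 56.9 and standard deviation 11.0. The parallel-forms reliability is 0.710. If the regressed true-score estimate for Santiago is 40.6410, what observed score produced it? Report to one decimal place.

34.0

T̂ = ρX + (1 − ρ)μ  ⇒  X = (T̂ − (1 − ρ)μ) / ρ
X = (40.6410 − 0.290 × 56.9) / 0.710 = (40.6410 − 16.5010) / 0.710 = 24.1400 / 0.710 = 34.000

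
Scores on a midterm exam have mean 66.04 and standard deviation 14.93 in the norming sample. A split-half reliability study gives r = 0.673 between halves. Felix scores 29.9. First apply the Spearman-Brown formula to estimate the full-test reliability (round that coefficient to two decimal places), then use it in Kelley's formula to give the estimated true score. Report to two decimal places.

37.13

Spearman-Brown: ρ = 2r/(1 + r) = 2(0.673)/(1 + 0.673) = 1.3460/1.673 = 0.8045 → 0.80
T̂ = ρX + (1 − ρ)μ
  = 0.80 × 29.9 + 0.20 × 66.04
  = 23.920 + 13.2080
  = 37.128
  ≈ 37.13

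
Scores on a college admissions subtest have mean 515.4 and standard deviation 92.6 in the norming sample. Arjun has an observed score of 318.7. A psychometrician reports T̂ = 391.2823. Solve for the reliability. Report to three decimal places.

0.631

T̂ = ρX + (1 − ρ)μ  ⇒  T̂ − μ = ρ(X − μ)
ρ = (T̂ − μ)/(X − μ) = (391.2823 − 515.4) / (318.7 − 515.4) = -124.1177 / -196.7 = 0.63100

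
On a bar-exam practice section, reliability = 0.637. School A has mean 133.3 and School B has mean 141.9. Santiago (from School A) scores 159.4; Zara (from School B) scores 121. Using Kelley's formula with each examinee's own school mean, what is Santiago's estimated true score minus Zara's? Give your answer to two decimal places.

T̂_Santiago = 0.637(159.4) + 0.363(133.3) = 149.9257
T̂_Zara = 0.637(121) + 0.363(141.9) = 128.5867
Difference = 149.9257 − 128.5867 = 21.3390

21.34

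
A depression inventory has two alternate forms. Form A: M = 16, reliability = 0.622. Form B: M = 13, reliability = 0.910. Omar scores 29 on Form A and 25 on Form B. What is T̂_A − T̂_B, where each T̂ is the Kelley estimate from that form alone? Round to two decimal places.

T̂_A = 0.622(29) + 0.378(16) = 24.0860
T̂_B = 0.910(25) + 0.090(13) = 23.9200
T̂_A − T̂_B = 0.1660

0.17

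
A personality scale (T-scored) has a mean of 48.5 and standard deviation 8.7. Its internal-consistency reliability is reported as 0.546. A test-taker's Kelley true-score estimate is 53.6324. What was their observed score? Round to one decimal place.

T̂ = ρX + (1 − ρ)μ  ⇒  X = (T̂ − (1 − ρ)μ) / ρ
X = (53.6324 − 0.454 × 48.5) / 0.546 = (53.6324 − 22.0190) / 0.546 = 31.6134 / 0.546 = 57.900

57.9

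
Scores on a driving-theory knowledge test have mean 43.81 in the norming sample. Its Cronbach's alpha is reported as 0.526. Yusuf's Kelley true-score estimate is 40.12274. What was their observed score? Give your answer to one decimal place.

T̂ = ρX + (1 − ρ)μ  ⇒  X = (T̂ − (1 − ρ)μ) / ρ
X = (40.12274 − 0.474 × 43.81) / 0.526 = (40.12274 − 20.76594) / 0.526 = 19.35680 / 0.526 = 36.800

36.8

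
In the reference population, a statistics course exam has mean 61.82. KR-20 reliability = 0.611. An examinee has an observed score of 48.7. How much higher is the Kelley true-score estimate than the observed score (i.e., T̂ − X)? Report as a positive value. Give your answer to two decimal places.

5.10

Weight the observed score by reliability and the mean by (1 − reliability): T̂ = 0.611·48.7 + 0.389·61.82 = 29.7557 + 24.04798 = 53.8037.
T̂ − X = 53.804 − 48.7 = 5.104 → 5.10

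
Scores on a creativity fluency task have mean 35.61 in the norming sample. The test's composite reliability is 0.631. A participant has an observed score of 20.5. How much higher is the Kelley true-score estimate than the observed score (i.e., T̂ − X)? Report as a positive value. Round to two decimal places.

T̂ = ρX + (1 − ρ)μ
  = 0.631 × 20.5 + 0.369 × 35.61
  = 12.9355 + 13.14009
  = 26.0756
  ≈ 26.076
T̂ − X = 26.076 − 20.5 = 5.576 → 5.58

5.58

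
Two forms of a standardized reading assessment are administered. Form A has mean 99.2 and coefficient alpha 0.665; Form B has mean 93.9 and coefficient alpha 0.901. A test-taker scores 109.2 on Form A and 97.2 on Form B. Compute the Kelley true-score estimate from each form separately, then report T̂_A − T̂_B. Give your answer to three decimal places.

T̂_A = 0.665(109.2) + 0.335(99.2) = 105.85000
T̂_B = 0.901(97.2) + 0.099(93.9) = 96.87330
T̂_A − T̂_B = 8.97670

8.977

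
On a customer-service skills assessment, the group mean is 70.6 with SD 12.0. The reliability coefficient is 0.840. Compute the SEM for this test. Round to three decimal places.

SEM = SD · √(1 − ρ) = 12.0 × √0.160 = 12.0 × 0.4000 = 4.8000

4.800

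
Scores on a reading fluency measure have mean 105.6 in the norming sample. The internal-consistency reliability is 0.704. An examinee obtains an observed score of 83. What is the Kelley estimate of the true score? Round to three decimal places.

T̂ = ρX + (1 − ρ)μ
  = 0.704 × 83 + 0.296 × 105.6
  = 58.432 + 31.2576
  = 89.6896
  ≈ 89.690

89.690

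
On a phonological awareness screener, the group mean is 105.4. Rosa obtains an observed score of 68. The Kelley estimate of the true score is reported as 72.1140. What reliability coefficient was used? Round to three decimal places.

0.890

T̂ = ρX + (1 − ρ)μ  ⇒  T̂ − μ = ρ(X − μ)
ρ = (T̂ − μ)/(X − μ) = (72.1140 − 105.4) / (68 − 105.4) = -33.2860 / -37.4 = 0.89000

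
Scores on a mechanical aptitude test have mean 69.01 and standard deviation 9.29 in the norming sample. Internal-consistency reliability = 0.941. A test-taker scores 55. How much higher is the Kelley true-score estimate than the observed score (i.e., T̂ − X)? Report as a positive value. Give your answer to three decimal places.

Kelley's formula gives T̂ = 0.941·55 + 0.059·69.01 = 51.755 + 4.07159 = 55.82659.
T̂ − X = 55.8266 − 55 = 0.8266 → 0.827

0.827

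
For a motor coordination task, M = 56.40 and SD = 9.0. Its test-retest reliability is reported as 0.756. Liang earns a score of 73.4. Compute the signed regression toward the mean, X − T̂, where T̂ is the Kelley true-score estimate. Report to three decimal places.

4.148

Weight the observed score by reliability and the mean by (1 − reliability): T̂ = 0.756·73.4 + 0.244·56.40 = 55.4904 + 13.76160 = 69.25200.
X − T̂ = 73.4 − 69.2520 = 4.1480 → 4.148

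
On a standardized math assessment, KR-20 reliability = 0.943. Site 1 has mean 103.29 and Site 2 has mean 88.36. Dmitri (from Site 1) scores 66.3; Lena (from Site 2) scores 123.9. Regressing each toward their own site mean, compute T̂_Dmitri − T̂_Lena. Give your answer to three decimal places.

-53.466

T̂_Dmitri = 0.943(66.3) + 0.057(103.29) = 68.40843
T̂_Lena = 0.943(123.9) + 0.057(88.36) = 121.87422
Difference = 68.40843 − 121.87422 = -53.46579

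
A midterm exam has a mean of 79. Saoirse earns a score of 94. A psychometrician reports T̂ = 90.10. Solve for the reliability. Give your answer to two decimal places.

T̂ = ρX + (1 − ρ)μ  ⇒  T̂ − μ = ρ(X − μ)
ρ = (T̂ − μ)/(X − μ) = (90.10 − 79) / (94 − 79) = 11.10 / 15.0 = 0.7400

0.74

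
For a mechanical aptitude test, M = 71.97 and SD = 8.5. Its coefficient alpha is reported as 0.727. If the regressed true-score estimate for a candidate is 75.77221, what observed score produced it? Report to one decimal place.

T̂ = ρX + (1 − ρ)μ  ⇒  X = (T̂ − (1 − ρ)μ) / ρ
X = (75.77221 − 0.273 × 71.97) / 0.727 = (75.77221 − 19.64781) / 0.727 = 56.12440 / 0.727 = 77.200

77.2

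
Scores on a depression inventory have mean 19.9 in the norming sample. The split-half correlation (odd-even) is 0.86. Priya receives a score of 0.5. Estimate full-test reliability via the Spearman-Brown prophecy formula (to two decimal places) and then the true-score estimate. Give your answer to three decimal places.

2.052

Spearman-Brown: ρ = 2r/(1 + r) = 2(0.86)/(1 + 0.86) = 1.720/1.86 = 0.9247 → 0.92
T̂ = 0.92(0.5) + 0.08(19.9) = 0.460 + 1.592 = 2.0520 → 2.052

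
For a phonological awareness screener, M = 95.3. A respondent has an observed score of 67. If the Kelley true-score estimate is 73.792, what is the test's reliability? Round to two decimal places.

0.76

T̂ = ρX + (1 − ρ)μ  ⇒  T̂ − μ = ρ(X − μ)
ρ = (T̂ − μ)/(X − μ) = (73.792 − 95.3) / (67 − 95.3) = -21.508 / -28.3 = 0.7600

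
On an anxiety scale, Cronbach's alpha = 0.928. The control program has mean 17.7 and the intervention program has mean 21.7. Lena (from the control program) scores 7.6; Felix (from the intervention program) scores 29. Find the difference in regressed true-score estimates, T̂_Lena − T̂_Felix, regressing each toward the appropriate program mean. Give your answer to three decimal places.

-20.147

T̂_Lena = 0.928(7.6) + 0.072(17.7) = 8.32720
T̂_Felix = 0.928(29) + 0.072(21.7) = 28.47440
Difference = 8.32720 − 28.47440 = -20.14720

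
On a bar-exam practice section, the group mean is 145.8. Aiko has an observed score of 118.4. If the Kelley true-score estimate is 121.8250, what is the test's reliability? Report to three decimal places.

0.875

T̂ = ρX + (1 − ρ)μ  ⇒  T̂ − μ = ρ(X − μ)
ρ = (T̂ − μ)/(X − μ) = (121.8250 − 145.8) / (118.4 − 145.8) = -23.9750 / -27.4 = 0.87500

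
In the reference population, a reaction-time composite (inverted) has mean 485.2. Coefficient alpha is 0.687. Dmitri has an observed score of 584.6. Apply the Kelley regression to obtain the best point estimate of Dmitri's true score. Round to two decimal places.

553.49

T̂ = ρX + (1 − ρ)μ
  = 0.687 × 584.6 + 0.313 × 485.2
  = 401.6202 + 151.8676
  = 553.488
  ≈ 553.49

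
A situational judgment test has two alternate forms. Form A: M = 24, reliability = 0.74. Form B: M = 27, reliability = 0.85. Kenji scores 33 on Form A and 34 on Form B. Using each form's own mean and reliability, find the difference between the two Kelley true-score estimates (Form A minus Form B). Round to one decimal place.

-2.3

T̂_A = 0.74(33) + 0.26(24) = 30.660
T̂_B = 0.85(34) + 0.15(27) = 32.950
T̂_A − T̂_B = -2.290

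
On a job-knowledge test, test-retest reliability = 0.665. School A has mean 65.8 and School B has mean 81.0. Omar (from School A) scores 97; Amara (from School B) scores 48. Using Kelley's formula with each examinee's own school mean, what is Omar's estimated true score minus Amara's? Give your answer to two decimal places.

27.49

T̂_Omar = 0.665(97) + 0.335(65.8) = 86.5480
T̂_Amara = 0.665(48) + 0.335(81.0) = 59.0550
Difference = 86.5480 − 59.0550 = 27.4930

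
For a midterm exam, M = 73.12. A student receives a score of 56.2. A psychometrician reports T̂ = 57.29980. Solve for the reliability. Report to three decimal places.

0.935

T̂ = ρX + (1 − ρ)μ  ⇒  T̂ − μ = ρ(X − μ)
ρ = (T̂ − μ)/(X − μ) = (57.29980 − 73.12) / (56.2 − 73.12) = -15.82020 / -16.92 = 0.93500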